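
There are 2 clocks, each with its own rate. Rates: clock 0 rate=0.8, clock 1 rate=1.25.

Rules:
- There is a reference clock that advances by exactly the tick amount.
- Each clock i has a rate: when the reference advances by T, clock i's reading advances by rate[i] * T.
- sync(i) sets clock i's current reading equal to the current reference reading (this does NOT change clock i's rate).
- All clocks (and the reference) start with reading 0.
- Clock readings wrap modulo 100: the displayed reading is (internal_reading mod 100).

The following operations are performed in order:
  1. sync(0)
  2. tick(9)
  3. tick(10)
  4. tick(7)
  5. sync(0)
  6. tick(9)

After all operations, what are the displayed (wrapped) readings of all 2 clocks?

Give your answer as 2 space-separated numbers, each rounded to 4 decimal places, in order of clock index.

Answer: 33.2000 43.7500

Derivation:
After op 1 sync(0): ref=0.0000 raw=[0.0000 0.0000]
After op 2 tick(9): ref=9.0000 raw=[7.2000 11.2500]
After op 3 tick(10): ref=19.0000 raw=[15.2000 23.7500]
After op 4 tick(7): ref=26.0000 raw=[20.8000 32.5000]
After op 5 sync(0): ref=26.0000 raw=[26.0000 32.5000]
After op 6 tick(9): ref=35.0000 raw=[33.2000 43.7500]
Wrap final raw readings (mod 100): 33.2000 mod 100 = 33.2000; 43.7500 mod 100 = 43.7500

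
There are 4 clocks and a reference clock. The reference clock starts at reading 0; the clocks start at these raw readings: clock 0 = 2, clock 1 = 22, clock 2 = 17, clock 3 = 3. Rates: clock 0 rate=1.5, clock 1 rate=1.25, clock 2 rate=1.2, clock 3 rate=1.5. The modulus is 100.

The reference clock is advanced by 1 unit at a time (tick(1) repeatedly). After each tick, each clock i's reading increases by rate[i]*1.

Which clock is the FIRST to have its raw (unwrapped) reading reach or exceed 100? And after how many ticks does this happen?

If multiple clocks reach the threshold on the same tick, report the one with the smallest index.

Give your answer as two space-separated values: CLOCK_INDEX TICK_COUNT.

Answer: 1 63

Derivation:
clock 0: start=2, rate=1.5, needs 100-2 = 98; ticks = ceil(98/1.5) = ceil(65.3333) = 66; reading at tick 66 = 2 + 1.5*66 = 101.0000
clock 1: start=22, rate=1.25, needs 100-22 = 78; ticks = ceil(78/1.25) = ceil(62.4000) = 63; reading at tick 63 = 22 + 1.25*63 = 100.7500
clock 2: start=17, rate=1.2, needs 100-17 = 83; ticks = ceil(83/1.2) = ceil(69.1667) = 70; reading at tick 70 = 17 + 1.2*70 = 101.0000
clock 3: start=3, rate=1.5, needs 100-3 = 97; ticks = ceil(97/1.5) = ceil(64.6667) = 65; reading at tick 65 = 3 + 1.5*65 = 100.5000
Minimum tick count = 63; winners = [1]; smallest index = 1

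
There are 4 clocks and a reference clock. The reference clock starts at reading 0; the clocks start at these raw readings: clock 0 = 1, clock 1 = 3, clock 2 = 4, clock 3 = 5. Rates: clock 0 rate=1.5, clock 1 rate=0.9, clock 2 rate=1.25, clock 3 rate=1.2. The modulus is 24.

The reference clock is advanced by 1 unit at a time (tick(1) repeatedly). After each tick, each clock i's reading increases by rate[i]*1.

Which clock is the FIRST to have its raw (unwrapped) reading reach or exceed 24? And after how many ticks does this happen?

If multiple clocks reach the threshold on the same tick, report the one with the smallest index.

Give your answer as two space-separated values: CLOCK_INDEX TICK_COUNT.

clock 0: start=1, rate=1.5, needs 24-1 = 23; ticks = ceil(23/1.5) = ceil(15.3333) = 16; reading at tick 16 = 1 + 1.5*16 = 25.0000
clock 1: start=3, rate=0.9, needs 24-3 = 21; ticks = ceil(21/0.9) = ceil(23.3333) = 24; reading at tick 24 = 3 + 0.9*24 = 24.6000
clock 2: start=4, rate=1.25, needs 24-4 = 20; ticks = ceil(20/1.25) = ceil(16.0000) = 16; reading at tick 16 = 4 + 1.25*16 = 24.0000
clock 3: start=5, rate=1.2, needs 24-5 = 19; ticks = ceil(19/1.2) = ceil(15.8333) = 16; reading at tick 16 = 5 + 1.2*16 = 24.2000
Minimum tick count = 16; winners = [0, 2, 3]; smallest index = 0

Answer: 0 16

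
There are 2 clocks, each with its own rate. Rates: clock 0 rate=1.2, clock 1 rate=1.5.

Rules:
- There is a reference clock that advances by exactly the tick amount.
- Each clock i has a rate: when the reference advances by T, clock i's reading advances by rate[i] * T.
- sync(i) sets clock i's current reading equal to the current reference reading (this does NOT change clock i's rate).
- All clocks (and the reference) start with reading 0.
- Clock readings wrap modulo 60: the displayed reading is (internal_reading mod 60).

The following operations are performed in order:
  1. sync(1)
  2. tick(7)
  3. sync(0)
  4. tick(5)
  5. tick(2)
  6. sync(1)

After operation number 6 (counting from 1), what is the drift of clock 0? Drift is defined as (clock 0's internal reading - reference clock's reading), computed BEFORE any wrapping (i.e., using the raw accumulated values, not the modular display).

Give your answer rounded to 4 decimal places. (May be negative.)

After op 1 sync(1): ref=0.0000 raw=[0.0000 0.0000]
After op 2 tick(7): ref=7.0000 raw=[8.4000 10.5000]
After op 3 sync(0): ref=7.0000 raw=[7.0000 10.5000]
After op 4 tick(5): ref=12.0000 raw=[13.0000 18.0000]
After op 5 tick(2): ref=14.0000 raw=[15.4000 21.0000]
After op 6 sync(1): ref=14.0000 raw=[15.4000 14.0000]
Drift of clock 0 after op 6: 15.4000 - 14.0000 = 1.4000

Answer: 1.4000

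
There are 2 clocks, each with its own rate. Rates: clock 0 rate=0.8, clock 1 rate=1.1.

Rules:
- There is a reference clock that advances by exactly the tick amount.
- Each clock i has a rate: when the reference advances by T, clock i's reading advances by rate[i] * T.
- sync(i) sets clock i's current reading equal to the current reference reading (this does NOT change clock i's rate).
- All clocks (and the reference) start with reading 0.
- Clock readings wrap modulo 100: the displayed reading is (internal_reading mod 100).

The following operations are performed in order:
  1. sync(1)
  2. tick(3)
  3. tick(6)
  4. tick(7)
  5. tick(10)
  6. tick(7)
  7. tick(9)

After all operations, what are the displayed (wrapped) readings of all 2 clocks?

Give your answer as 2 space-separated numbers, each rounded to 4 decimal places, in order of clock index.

After op 1 sync(1): ref=0.0000 raw=[0.0000 0.0000]
After op 2 tick(3): ref=3.0000 raw=[2.4000 3.3000]
After op 3 tick(6): ref=9.0000 raw=[7.2000 9.9000]
After op 4 tick(7): ref=16.0000 raw=[12.8000 17.6000]
After op 5 tick(10): ref=26.0000 raw=[20.8000 28.6000]
After op 6 tick(7): ref=33.0000 raw=[26.4000 36.3000]
After op 7 tick(9): ref=42.0000 raw=[33.6000 46.2000]
Wrap final raw readings (mod 100): 33.6000 mod 100 = 33.6000; 46.2000 mod 100 = 46.2000

Answer: 33.6000 46.2000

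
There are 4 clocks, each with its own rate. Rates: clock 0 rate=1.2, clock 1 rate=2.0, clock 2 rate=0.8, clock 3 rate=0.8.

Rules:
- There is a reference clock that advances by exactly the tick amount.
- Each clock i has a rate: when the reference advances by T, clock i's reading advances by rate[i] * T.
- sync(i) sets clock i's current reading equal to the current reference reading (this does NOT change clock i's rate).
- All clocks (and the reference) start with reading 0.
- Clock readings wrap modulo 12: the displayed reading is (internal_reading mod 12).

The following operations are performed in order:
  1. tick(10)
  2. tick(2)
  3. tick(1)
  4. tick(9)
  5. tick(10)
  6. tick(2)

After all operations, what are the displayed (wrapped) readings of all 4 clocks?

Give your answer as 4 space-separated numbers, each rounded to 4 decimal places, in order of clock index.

After op 1 tick(10): ref=10.0000 raw=[12.0000 20.0000 8.0000 8.0000]
After op 2 tick(2): ref=12.0000 raw=[14.4000 24.0000 9.6000 9.6000]
After op 3 tick(1): ref=13.0000 raw=[15.6000 26.0000 10.4000 10.4000]
After op 4 tick(9): ref=22.0000 raw=[26.4000 44.0000 17.6000 17.6000]
After op 5 tick(10): ref=32.0000 raw=[38.4000 64.0000 25.6000 25.6000]
After op 6 tick(2): ref=34.0000 raw=[40.8000 68.0000 27.2000 27.2000]
Wrap final raw readings (mod 12): 40.8000 mod 12 = 4.8000; 68.0000 mod 12 = 8.0000; 27.2000 mod 12 = 3.2000; 27.2000 mod 12 = 3.2000

Answer: 4.8000 8.0000 3.2000 3.2000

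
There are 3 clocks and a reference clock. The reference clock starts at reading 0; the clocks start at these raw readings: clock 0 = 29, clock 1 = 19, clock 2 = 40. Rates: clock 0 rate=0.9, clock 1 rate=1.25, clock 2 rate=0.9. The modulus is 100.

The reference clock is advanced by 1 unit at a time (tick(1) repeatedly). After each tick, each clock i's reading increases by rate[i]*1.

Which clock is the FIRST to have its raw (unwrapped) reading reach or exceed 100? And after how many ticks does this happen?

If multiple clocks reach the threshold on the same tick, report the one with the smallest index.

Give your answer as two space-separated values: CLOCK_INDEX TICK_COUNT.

Answer: 1 65

Derivation:
clock 0: start=29, rate=0.9, needs 100-29 = 71; ticks = ceil(71/0.9) = ceil(78.8889) = 79; reading at tick 79 = 29 + 0.9*79 = 100.1000
clock 1: start=19, rate=1.25, needs 100-19 = 81; ticks = ceil(81/1.25) = ceil(64.8000) = 65; reading at tick 65 = 19 + 1.25*65 = 100.2500
clock 2: start=40, rate=0.9, needs 100-40 = 60; ticks = ceil(60/0.9) = ceil(66.6667) = 67; reading at tick 67 = 40 + 0.9*67 = 100.3000
Minimum tick count = 65; winners = [1]; smallest index = 1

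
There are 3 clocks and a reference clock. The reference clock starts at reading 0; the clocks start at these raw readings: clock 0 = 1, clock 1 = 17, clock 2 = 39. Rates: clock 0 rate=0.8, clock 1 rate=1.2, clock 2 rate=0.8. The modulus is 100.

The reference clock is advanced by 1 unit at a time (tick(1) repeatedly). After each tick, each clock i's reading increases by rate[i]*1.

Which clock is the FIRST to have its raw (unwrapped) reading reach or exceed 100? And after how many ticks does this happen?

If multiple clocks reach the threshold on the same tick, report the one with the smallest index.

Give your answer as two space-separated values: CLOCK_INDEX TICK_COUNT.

Answer: 1 70

Derivation:
clock 0: start=1, rate=0.8, needs 100-1 = 99; ticks = ceil(99/0.8) = ceil(123.7500) = 124; reading at tick 124 = 1 + 0.8*124 = 100.2000
clock 1: start=17, rate=1.2, needs 100-17 = 83; ticks = ceil(83/1.2) = ceil(69.1667) = 70; reading at tick 70 = 17 + 1.2*70 = 101.0000
clock 2: start=39, rate=0.8, needs 100-39 = 61; ticks = ceil(61/0.8) = ceil(76.2500) = 77; reading at tick 77 = 39 + 0.8*77 = 100.6000
Minimum tick count = 70; winners = [1]; smallest index = 1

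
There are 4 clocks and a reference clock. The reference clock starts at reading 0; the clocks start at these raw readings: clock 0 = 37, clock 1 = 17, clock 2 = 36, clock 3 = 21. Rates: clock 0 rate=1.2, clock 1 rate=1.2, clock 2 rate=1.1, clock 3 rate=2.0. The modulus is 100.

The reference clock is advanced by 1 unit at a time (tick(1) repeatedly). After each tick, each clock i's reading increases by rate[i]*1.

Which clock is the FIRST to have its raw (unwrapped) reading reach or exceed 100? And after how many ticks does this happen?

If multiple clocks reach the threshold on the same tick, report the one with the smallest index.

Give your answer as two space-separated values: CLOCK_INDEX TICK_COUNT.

clock 0: start=37, rate=1.2, needs 100-37 = 63; ticks = ceil(63/1.2) = ceil(52.5000) = 53; reading at tick 53 = 37 + 1.2*53 = 100.6000
clock 1: start=17, rate=1.2, needs 100-17 = 83; ticks = ceil(83/1.2) = ceil(69.1667) = 70; reading at tick 70 = 17 + 1.2*70 = 101.0000
clock 2: start=36, rate=1.1, needs 100-36 = 64; ticks = ceil(64/1.1) = ceil(58.1818) = 59; reading at tick 59 = 36 + 1.1*59 = 100.9000
clock 3: start=21, rate=2.0, needs 100-21 = 79; ticks = ceil(79/2.0) = ceil(39.5000) = 40; reading at tick 40 = 21 + 2.0*40 = 101.0000
Minimum tick count = 40; winners = [3]; smallest index = 3

Answer: 3 40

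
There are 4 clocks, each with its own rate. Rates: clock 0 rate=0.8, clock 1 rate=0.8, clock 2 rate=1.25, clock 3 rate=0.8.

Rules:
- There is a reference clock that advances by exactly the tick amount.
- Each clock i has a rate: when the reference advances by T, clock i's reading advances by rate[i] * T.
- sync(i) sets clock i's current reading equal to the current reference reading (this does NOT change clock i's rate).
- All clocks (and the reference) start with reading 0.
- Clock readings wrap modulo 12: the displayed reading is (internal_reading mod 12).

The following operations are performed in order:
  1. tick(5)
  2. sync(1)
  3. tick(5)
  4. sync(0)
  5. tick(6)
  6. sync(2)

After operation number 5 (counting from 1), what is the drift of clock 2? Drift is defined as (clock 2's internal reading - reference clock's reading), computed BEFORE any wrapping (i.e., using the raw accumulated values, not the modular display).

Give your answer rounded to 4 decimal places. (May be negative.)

After op 1 tick(5): ref=5.0000 raw=[4.0000 4.0000 6.2500 4.0000]
After op 2 sync(1): ref=5.0000 raw=[4.0000 5.0000 6.2500 4.0000]
After op 3 tick(5): ref=10.0000 raw=[8.0000 9.0000 12.5000 8.0000]
After op 4 sync(0): ref=10.0000 raw=[10.0000 9.0000 12.5000 8.0000]
After op 5 tick(6): ref=16.0000 raw=[14.8000 13.8000 20.0000 12.8000]
Drift of clock 2 after op 5: 20.0000 - 16.0000 = 4.0000

Answer: 4.0000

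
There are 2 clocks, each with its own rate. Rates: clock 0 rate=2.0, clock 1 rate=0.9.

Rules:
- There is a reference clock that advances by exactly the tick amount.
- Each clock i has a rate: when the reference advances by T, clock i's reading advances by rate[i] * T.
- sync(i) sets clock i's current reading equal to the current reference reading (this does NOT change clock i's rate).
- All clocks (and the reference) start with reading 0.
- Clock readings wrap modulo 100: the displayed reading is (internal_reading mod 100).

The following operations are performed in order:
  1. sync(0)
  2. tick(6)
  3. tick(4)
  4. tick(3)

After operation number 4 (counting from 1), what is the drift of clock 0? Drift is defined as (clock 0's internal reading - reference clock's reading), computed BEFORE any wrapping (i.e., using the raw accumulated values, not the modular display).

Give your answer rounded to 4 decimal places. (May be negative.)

Answer: 13.0000

Derivation:
After op 1 sync(0): ref=0.0000 raw=[0.0000 0.0000]
After op 2 tick(6): ref=6.0000 raw=[12.0000 5.4000]
After op 3 tick(4): ref=10.0000 raw=[20.0000 9.0000]
After op 4 tick(3): ref=13.0000 raw=[26.0000 11.7000]
Drift of clock 0 after op 4: 26.0000 - 13.0000 = 13.0000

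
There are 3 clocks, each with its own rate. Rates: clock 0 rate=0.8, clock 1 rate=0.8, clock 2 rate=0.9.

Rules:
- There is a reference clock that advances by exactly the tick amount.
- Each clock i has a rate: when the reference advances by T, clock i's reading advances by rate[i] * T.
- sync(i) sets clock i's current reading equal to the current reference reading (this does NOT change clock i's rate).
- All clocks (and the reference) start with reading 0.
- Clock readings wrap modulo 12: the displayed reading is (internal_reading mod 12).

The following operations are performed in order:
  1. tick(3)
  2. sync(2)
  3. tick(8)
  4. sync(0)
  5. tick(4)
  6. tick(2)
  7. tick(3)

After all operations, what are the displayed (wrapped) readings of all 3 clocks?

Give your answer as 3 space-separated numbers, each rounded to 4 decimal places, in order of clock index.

Answer: 6.2000 4.0000 6.3000

Derivation:
After op 1 tick(3): ref=3.0000 raw=[2.4000 2.4000 2.7000]
After op 2 sync(2): ref=3.0000 raw=[2.4000 2.4000 3.0000]
After op 3 tick(8): ref=11.0000 raw=[8.8000 8.8000 10.2000]
After op 4 sync(0): ref=11.0000 raw=[11.0000 8.8000 10.2000]
After op 5 tick(4): ref=15.0000 raw=[14.2000 12.0000 13.8000]
After op 6 tick(2): ref=17.0000 raw=[15.8000 13.6000 15.6000]
After op 7 tick(3): ref=20.0000 raw=[18.2000 16.0000 18.3000]
Wrap final raw readings (mod 12): 18.2000 mod 12 = 6.2000; 16.0000 mod 12 = 4.0000; 18.3000 mod 12 = 6.3000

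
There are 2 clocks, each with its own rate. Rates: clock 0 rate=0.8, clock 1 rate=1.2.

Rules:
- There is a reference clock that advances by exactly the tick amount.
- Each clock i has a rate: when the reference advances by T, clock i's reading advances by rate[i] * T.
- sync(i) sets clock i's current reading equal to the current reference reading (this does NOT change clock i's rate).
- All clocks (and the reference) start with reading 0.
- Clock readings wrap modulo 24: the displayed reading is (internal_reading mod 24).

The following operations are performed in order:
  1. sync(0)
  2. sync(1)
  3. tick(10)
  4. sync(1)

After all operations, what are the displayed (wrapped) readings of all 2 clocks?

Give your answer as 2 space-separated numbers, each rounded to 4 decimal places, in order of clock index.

Answer: 8.0000 10.0000

Derivation:
After op 1 sync(0): ref=0.0000 raw=[0.0000 0.0000]
After op 2 sync(1): ref=0.0000 raw=[0.0000 0.0000]
After op 3 tick(10): ref=10.0000 raw=[8.0000 12.0000]
After op 4 sync(1): ref=10.0000 raw=[8.0000 10.0000]
Wrap final raw readings (mod 24): 8.0000 mod 24 = 8.0000; 10.0000 mod 24 = 10.0000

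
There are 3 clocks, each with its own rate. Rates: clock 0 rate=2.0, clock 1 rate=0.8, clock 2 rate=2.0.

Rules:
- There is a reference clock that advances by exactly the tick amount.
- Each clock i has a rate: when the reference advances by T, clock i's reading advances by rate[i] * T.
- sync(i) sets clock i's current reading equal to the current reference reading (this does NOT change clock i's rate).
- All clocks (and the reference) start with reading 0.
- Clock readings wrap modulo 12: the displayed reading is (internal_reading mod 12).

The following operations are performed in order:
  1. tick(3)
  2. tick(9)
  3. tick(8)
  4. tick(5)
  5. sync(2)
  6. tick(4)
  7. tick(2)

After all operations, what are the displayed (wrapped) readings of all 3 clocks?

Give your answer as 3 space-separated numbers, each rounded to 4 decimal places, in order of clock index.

After op 1 tick(3): ref=3.0000 raw=[6.0000 2.4000 6.0000]
After op 2 tick(9): ref=12.0000 raw=[24.0000 9.6000 24.0000]
After op 3 tick(8): ref=20.0000 raw=[40.0000 16.0000 40.0000]
After op 4 tick(5): ref=25.0000 raw=[50.0000 20.0000 50.0000]
After op 5 sync(2): ref=25.0000 raw=[50.0000 20.0000 25.0000]
After op 6 tick(4): ref=29.0000 raw=[58.0000 23.2000 33.0000]
After op 7 tick(2): ref=31.0000 raw=[62.0000 24.8000 37.0000]
Wrap final raw readings (mod 12): 62.0000 mod 12 = 2.0000; 24.8000 mod 12 = 0.8000; 37.0000 mod 12 = 1.0000

Answer: 2.0000 0.8000 1.0000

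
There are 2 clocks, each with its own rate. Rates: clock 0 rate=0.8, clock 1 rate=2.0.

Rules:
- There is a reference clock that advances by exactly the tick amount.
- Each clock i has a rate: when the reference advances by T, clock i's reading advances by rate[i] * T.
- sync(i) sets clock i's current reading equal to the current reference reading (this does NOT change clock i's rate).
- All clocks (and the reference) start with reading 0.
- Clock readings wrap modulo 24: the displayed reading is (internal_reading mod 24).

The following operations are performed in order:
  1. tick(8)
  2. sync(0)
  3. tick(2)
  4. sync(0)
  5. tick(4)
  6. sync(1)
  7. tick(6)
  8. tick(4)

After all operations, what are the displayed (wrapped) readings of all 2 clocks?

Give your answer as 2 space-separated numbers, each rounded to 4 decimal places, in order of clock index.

Answer: 21.2000 10.0000

Derivation:
After op 1 tick(8): ref=8.0000 raw=[6.4000 16.0000]
After op 2 sync(0): ref=8.0000 raw=[8.0000 16.0000]
After op 3 tick(2): ref=10.0000 raw=[9.6000 20.0000]
After op 4 sync(0): ref=10.0000 raw=[10.0000 20.0000]
After op 5 tick(4): ref=14.0000 raw=[13.2000 28.0000]
After op 6 sync(1): ref=14.0000 raw=[13.2000 14.0000]
After op 7 tick(6): ref=20.0000 raw=[18.0000 26.0000]
After op 8 tick(4): ref=24.0000 raw=[21.2000 34.0000]
Wrap final raw readings (mod 24): 21.2000 mod 24 = 21.2000; 34.0000 mod 24 = 10.0000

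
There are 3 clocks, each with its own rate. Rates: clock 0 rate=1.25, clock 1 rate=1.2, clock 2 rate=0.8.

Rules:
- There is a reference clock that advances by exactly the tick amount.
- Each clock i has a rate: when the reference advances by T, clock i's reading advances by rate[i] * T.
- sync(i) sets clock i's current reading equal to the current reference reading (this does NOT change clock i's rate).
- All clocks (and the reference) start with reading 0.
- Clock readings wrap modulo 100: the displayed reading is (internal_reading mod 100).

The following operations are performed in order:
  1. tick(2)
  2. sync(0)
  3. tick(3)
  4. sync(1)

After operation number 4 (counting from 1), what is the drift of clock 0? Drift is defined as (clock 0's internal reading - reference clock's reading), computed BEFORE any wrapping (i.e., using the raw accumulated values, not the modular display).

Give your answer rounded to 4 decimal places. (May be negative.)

Answer: 0.7500

Derivation:
After op 1 tick(2): ref=2.0000 raw=[2.5000 2.4000 1.6000]
After op 2 sync(0): ref=2.0000 raw=[2.0000 2.4000 1.6000]
After op 3 tick(3): ref=5.0000 raw=[5.7500 6.0000 4.0000]
After op 4 sync(1): ref=5.0000 raw=[5.7500 5.0000 4.0000]
Drift of clock 0 after op 4: 5.7500 - 5.0000 = 0.7500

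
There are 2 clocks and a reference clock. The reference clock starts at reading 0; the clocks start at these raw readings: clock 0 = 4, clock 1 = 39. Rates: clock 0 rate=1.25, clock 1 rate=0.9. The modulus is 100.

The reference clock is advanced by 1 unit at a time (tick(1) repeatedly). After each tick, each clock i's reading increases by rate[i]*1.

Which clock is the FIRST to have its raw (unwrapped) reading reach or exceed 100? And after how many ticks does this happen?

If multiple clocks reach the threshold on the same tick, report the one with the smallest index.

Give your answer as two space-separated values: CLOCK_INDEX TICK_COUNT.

clock 0: start=4, rate=1.25, needs 100-4 = 96; ticks = ceil(96/1.25) = ceil(76.8000) = 77; reading at tick 77 = 4 + 1.25*77 = 100.2500
clock 1: start=39, rate=0.9, needs 100-39 = 61; ticks = ceil(61/0.9) = ceil(67.7778) = 68; reading at tick 68 = 39 + 0.9*68 = 100.2000
Minimum tick count = 68; winners = [1]; smallest index = 1

Answer: 1 68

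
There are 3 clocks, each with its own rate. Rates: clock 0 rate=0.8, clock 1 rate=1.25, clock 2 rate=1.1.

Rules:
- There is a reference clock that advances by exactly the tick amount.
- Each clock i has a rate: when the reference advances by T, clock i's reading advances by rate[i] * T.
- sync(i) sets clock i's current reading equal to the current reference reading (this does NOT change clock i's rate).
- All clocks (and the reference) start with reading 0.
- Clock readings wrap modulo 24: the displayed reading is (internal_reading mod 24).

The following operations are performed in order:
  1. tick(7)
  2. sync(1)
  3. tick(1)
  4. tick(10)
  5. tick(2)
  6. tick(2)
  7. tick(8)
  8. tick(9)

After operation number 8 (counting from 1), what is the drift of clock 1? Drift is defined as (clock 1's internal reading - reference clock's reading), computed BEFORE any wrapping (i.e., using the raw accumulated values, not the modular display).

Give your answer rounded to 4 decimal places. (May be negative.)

After op 1 tick(7): ref=7.0000 raw=[5.6000 8.7500 7.7000]
After op 2 sync(1): ref=7.0000 raw=[5.6000 7.0000 7.7000]
After op 3 tick(1): ref=8.0000 raw=[6.4000 8.2500 8.8000]
After op 4 tick(10): ref=18.0000 raw=[14.4000 20.7500 19.8000]
After op 5 tick(2): ref=20.0000 raw=[16.0000 23.2500 22.0000]
After op 6 tick(2): ref=22.0000 raw=[17.6000 25.7500 24.2000]
After op 7 tick(8): ref=30.0000 raw=[24.0000 35.7500 33.0000]
After op 8 tick(9): ref=39.0000 raw=[31.2000 47.0000 42.9000]
Drift of clock 1 after op 8: 47.0000 - 39.0000 = 8.0000

Answer: 8.0000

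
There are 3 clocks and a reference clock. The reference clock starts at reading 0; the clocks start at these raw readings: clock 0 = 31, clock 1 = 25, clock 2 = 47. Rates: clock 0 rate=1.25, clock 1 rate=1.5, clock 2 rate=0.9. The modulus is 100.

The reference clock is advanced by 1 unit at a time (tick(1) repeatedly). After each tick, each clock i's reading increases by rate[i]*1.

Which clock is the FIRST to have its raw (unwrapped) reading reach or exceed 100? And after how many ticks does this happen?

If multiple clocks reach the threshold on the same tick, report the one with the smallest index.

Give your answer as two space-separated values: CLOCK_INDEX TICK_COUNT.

clock 0: start=31, rate=1.25, needs 100-31 = 69; ticks = ceil(69/1.25) = ceil(55.2000) = 56; reading at tick 56 = 31 + 1.25*56 = 101.0000
clock 1: start=25, rate=1.5, needs 100-25 = 75; ticks = ceil(75/1.5) = ceil(50.0000) = 50; reading at tick 50 = 25 + 1.5*50 = 100.0000
clock 2: start=47, rate=0.9, needs 100-47 = 53; ticks = ceil(53/0.9) = ceil(58.8889) = 59; reading at tick 59 = 47 + 0.9*59 = 100.1000
Minimum tick count = 50; winners = [1]; smallest index = 1

Answer: 1 50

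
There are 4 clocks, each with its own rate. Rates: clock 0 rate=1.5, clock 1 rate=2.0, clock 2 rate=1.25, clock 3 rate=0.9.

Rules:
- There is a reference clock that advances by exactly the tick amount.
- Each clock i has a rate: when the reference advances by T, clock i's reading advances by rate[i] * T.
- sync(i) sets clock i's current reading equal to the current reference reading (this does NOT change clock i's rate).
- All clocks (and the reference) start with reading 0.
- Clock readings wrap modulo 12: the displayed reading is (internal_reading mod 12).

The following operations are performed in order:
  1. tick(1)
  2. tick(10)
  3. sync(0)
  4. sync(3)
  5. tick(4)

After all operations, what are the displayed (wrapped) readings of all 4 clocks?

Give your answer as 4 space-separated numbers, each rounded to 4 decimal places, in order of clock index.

After op 1 tick(1): ref=1.0000 raw=[1.5000 2.0000 1.2500 0.9000]
After op 2 tick(10): ref=11.0000 raw=[16.5000 22.0000 13.7500 9.9000]
After op 3 sync(0): ref=11.0000 raw=[11.0000 22.0000 13.7500 9.9000]
After op 4 sync(3): ref=11.0000 raw=[11.0000 22.0000 13.7500 11.0000]
After op 5 tick(4): ref=15.0000 raw=[17.0000 30.0000 18.7500 14.6000]
Wrap final raw readings (mod 12): 17.0000 mod 12 = 5.0000; 30.0000 mod 12 = 6.0000; 18.7500 mod 12 = 6.7500; 14.6000 mod 12 = 2.6000

Answer: 5.0000 6.0000 6.7500 2.6000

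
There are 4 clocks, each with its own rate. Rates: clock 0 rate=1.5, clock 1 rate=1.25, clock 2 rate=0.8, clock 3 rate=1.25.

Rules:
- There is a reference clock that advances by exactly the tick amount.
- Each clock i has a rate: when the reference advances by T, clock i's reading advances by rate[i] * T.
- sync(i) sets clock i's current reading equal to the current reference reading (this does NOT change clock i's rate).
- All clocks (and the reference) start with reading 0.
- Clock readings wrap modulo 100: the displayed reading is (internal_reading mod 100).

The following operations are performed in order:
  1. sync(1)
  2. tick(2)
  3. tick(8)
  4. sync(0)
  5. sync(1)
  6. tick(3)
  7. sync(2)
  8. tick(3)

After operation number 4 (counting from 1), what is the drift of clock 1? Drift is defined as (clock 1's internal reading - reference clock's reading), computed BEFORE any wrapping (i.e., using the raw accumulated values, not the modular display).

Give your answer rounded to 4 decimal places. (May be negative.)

Answer: 2.5000

Derivation:
After op 1 sync(1): ref=0.0000 raw=[0.0000 0.0000 0.0000 0.0000]
After op 2 tick(2): ref=2.0000 raw=[3.0000 2.5000 1.6000 2.5000]
After op 3 tick(8): ref=10.0000 raw=[15.0000 12.5000 8.0000 12.5000]
After op 4 sync(0): ref=10.0000 raw=[10.0000 12.5000 8.0000 12.5000]
Drift of clock 1 after op 4: 12.5000 - 10.0000 = 2.5000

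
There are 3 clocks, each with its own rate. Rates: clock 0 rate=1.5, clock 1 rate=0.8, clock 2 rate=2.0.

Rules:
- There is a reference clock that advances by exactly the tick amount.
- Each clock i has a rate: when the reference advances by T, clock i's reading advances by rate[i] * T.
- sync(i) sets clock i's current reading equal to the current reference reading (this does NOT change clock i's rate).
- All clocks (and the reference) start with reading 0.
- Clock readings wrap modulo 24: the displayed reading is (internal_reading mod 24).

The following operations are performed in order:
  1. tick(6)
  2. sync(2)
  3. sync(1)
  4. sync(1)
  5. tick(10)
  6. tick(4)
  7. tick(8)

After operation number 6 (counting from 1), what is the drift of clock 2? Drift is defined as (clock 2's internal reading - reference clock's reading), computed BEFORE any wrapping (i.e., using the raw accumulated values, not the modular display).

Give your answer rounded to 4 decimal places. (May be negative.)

After op 1 tick(6): ref=6.0000 raw=[9.0000 4.8000 12.0000]
After op 2 sync(2): ref=6.0000 raw=[9.0000 4.8000 6.0000]
After op 3 sync(1): ref=6.0000 raw=[9.0000 6.0000 6.0000]
After op 4 sync(1): ref=6.0000 raw=[9.0000 6.0000 6.0000]
After op 5 tick(10): ref=16.0000 raw=[24.0000 14.0000 26.0000]
After op 6 tick(4): ref=20.0000 raw=[30.0000 17.2000 34.0000]
Drift of clock 2 after op 6: 34.0000 - 20.0000 = 14.0000

Answer: 14.0000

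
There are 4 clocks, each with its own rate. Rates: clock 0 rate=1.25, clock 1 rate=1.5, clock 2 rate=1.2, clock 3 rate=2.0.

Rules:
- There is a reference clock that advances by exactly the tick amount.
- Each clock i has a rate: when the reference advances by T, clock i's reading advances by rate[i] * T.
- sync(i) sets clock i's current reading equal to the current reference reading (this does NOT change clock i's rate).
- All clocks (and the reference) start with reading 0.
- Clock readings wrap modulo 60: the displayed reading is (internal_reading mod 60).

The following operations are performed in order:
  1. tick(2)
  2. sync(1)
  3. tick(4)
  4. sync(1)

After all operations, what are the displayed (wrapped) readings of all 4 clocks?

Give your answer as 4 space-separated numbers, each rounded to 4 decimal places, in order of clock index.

After op 1 tick(2): ref=2.0000 raw=[2.5000 3.0000 2.4000 4.0000]
After op 2 sync(1): ref=2.0000 raw=[2.5000 2.0000 2.4000 4.0000]
After op 3 tick(4): ref=6.0000 raw=[7.5000 8.0000 7.2000 12.0000]
After op 4 sync(1): ref=6.0000 raw=[7.5000 6.0000 7.2000 12.0000]
Wrap final raw readings (mod 60): 7.5000 mod 60 = 7.5000; 6.0000 mod 60 = 6.0000; 7.2000 mod 60 = 7.2000; 12.0000 mod 60 = 12.0000

Answer: 7.5000 6.0000 7.2000 12.0000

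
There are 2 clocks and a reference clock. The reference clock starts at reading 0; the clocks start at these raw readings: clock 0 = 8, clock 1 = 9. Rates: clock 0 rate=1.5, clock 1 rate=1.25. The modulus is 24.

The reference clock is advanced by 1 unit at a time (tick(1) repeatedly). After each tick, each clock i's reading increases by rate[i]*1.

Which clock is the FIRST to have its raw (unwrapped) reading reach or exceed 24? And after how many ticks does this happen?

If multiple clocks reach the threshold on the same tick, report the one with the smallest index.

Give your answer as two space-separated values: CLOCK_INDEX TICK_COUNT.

clock 0: start=8, rate=1.5, needs 24-8 = 16; ticks = ceil(16/1.5) = ceil(10.6667) = 11; reading at tick 11 = 8 + 1.5*11 = 24.5000
clock 1: start=9, rate=1.25, needs 24-9 = 15; ticks = ceil(15/1.25) = ceil(12.0000) = 12; reading at tick 12 = 9 + 1.25*12 = 24.0000
Minimum tick count = 11; winners = [0]; smallest index = 0

Answer: 0 11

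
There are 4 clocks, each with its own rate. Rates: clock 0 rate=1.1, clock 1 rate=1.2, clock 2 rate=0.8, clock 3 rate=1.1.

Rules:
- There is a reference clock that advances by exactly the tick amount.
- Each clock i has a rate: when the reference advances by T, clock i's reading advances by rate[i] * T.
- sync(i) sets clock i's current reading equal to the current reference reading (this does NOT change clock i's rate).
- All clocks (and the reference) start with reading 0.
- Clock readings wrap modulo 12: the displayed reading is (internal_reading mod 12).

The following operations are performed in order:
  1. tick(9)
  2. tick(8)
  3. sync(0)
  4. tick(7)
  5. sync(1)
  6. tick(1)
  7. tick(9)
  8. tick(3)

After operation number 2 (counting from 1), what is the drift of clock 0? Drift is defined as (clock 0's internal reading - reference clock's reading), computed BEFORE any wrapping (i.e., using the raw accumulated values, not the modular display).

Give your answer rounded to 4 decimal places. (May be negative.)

Answer: 1.7000

Derivation:
After op 1 tick(9): ref=9.0000 raw=[9.9000 10.8000 7.2000 9.9000]
After op 2 tick(8): ref=17.0000 raw=[18.7000 20.4000 13.6000 18.7000]
Drift of clock 0 after op 2: 18.7000 - 17.0000 = 1.7000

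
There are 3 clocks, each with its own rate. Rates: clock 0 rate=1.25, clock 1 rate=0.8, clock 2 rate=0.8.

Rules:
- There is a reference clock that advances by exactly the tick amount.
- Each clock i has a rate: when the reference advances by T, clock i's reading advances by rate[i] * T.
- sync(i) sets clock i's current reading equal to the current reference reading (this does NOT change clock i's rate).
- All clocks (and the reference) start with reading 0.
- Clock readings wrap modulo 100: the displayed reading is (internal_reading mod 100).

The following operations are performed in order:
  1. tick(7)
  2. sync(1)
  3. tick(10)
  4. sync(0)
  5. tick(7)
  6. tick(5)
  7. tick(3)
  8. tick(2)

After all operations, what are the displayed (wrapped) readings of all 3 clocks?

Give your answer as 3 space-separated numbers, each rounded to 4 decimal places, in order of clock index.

After op 1 tick(7): ref=7.0000 raw=[8.7500 5.6000 5.6000]
After op 2 sync(1): ref=7.0000 raw=[8.7500 7.0000 5.6000]
After op 3 tick(10): ref=17.0000 raw=[21.2500 15.0000 13.6000]
After op 4 sync(0): ref=17.0000 raw=[17.0000 15.0000 13.6000]
After op 5 tick(7): ref=24.0000 raw=[25.7500 20.6000 19.2000]
After op 6 tick(5): ref=29.0000 raw=[32.0000 24.6000 23.2000]
After op 7 tick(3): ref=32.0000 raw=[35.7500 27.0000 25.6000]
After op 8 tick(2): ref=34.0000 raw=[38.2500 28.6000 27.2000]
Wrap final raw readings (mod 100): 38.2500 mod 100 = 38.2500; 28.6000 mod 100 = 28.6000; 27.2000 mod 100 = 27.2000

Answer: 38.2500 28.6000 27.2000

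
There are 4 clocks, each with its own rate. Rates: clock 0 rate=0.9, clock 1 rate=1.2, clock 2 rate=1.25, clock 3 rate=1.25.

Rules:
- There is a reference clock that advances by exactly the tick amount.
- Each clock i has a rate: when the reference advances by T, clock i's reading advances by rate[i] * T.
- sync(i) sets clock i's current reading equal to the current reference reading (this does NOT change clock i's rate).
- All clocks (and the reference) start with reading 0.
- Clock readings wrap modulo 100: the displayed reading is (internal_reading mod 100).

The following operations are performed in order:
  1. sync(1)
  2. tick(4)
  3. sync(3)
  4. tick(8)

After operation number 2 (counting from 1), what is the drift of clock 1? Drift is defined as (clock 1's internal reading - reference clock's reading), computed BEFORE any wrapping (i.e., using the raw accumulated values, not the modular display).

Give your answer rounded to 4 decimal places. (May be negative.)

Answer: 0.8000

Derivation:
After op 1 sync(1): ref=0.0000 raw=[0.0000 0.0000 0.0000 0.0000]
After op 2 tick(4): ref=4.0000 raw=[3.6000 4.8000 5.0000 5.0000]
Drift of clock 1 after op 2: 4.8000 - 4.0000 = 0.8000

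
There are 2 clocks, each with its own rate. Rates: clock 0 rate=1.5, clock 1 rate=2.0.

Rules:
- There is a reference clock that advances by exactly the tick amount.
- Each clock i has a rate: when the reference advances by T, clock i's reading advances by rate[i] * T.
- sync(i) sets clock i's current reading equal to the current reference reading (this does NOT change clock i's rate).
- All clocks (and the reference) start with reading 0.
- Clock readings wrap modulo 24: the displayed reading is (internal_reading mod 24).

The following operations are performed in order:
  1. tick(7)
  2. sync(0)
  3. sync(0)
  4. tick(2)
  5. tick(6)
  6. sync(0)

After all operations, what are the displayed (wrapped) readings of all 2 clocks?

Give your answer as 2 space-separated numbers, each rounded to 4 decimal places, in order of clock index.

Answer: 15.0000 6.0000

Derivation:
After op 1 tick(7): ref=7.0000 raw=[10.5000 14.0000]
After op 2 sync(0): ref=7.0000 raw=[7.0000 14.0000]
After op 3 sync(0): ref=7.0000 raw=[7.0000 14.0000]
After op 4 tick(2): ref=9.0000 raw=[10.0000 18.0000]
After op 5 tick(6): ref=15.0000 raw=[19.0000 30.0000]
After op 6 sync(0): ref=15.0000 raw=[15.0000 30.0000]
Wrap final raw readings (mod 24): 15.0000 mod 24 = 15.0000; 30.0000 mod 24 = 6.0000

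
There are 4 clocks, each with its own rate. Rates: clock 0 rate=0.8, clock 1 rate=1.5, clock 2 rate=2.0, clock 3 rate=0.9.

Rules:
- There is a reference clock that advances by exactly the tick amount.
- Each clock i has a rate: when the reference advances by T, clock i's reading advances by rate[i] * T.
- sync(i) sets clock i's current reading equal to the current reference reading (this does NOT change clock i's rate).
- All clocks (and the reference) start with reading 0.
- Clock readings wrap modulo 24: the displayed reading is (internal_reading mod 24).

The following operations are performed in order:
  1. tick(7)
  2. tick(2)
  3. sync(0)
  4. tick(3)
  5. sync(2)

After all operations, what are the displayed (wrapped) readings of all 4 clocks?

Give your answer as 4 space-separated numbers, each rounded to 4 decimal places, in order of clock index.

After op 1 tick(7): ref=7.0000 raw=[5.6000 10.5000 14.0000 6.3000]
After op 2 tick(2): ref=9.0000 raw=[7.2000 13.5000 18.0000 8.1000]
After op 3 sync(0): ref=9.0000 raw=[9.0000 13.5000 18.0000 8.1000]
After op 4 tick(3): ref=12.0000 raw=[11.4000 18.0000 24.0000 10.8000]
After op 5 sync(2): ref=12.0000 raw=[11.4000 18.0000 12.0000 10.8000]
Wrap final raw readings (mod 24): 11.4000 mod 24 = 11.4000; 18.0000 mod 24 = 18.0000; 12.0000 mod 24 = 12.0000; 10.8000 mod 24 = 10.8000

Answer: 11.4000 18.0000 12.0000 10.8000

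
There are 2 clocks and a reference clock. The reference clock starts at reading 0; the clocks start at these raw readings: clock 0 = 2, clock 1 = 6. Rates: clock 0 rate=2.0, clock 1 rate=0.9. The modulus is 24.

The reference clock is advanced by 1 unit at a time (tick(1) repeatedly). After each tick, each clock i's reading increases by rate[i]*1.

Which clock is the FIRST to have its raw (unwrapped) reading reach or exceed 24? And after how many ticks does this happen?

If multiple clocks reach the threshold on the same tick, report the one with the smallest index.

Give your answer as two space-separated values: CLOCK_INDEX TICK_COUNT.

Answer: 0 11

Derivation:
clock 0: start=2, rate=2.0, needs 24-2 = 22; ticks = ceil(22/2.0) = ceil(11.0000) = 11; reading at tick 11 = 2 + 2.0*11 = 24.0000
clock 1: start=6, rate=0.9, needs 24-6 = 18; ticks = ceil(18/0.9) = ceil(20.0000) = 20; reading at tick 20 = 6 + 0.9*20 = 24.0000
Minimum tick count = 11; winners = [0]; smallest index = 0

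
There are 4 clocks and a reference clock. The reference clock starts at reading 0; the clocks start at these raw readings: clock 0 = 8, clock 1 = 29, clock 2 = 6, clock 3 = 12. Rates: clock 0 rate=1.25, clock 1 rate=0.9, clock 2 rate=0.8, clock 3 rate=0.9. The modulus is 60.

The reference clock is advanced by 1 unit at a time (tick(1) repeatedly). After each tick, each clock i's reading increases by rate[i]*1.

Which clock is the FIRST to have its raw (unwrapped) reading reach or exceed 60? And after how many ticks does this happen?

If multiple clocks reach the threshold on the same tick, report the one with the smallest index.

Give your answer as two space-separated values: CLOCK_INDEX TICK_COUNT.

clock 0: start=8, rate=1.25, needs 60-8 = 52; ticks = ceil(52/1.25) = ceil(41.6000) = 42; reading at tick 42 = 8 + 1.25*42 = 60.5000
clock 1: start=29, rate=0.9, needs 60-29 = 31; ticks = ceil(31/0.9) = ceil(34.4444) = 35; reading at tick 35 = 29 + 0.9*35 = 60.5000
clock 2: start=6, rate=0.8, needs 60-6 = 54; ticks = ceil(54/0.8) = ceil(67.5000) = 68; reading at tick 68 = 6 + 0.8*68 = 60.4000
clock 3: start=12, rate=0.9, needs 60-12 = 48; ticks = ceil(48/0.9) = ceil(53.3333) = 54; reading at tick 54 = 12 + 0.9*54 = 60.6000
Minimum tick count = 35; winners = [1]; smallest index = 1

Answer: 1 35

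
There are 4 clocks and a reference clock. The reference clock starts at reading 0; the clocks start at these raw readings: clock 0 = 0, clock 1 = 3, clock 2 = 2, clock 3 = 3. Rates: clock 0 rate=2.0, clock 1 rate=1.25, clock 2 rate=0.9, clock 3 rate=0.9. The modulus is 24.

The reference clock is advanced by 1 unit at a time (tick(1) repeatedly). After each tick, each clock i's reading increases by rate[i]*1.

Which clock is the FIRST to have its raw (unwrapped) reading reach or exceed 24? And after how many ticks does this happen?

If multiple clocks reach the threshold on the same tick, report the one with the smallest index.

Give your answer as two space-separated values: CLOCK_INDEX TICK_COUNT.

Answer: 0 12

Derivation:
clock 0: start=0, rate=2.0, needs 24-0 = 24; ticks = ceil(24/2.0) = ceil(12.0000) = 12; reading at tick 12 = 0 + 2.0*12 = 24.0000
clock 1: start=3, rate=1.25, needs 24-3 = 21; ticks = ceil(21/1.25) = ceil(16.8000) = 17; reading at tick 17 = 3 + 1.25*17 = 24.2500
clock 2: start=2, rate=0.9, needs 24-2 = 22; ticks = ceil(22/0.9) = ceil(24.4444) = 25; reading at tick 25 = 2 + 0.9*25 = 24.5000
clock 3: start=3, rate=0.9, needs 24-3 = 21; ticks = ceil(21/0.9) = ceil(23.3333) = 24; reading at tick 24 = 3 + 0.9*24 = 24.6000
Minimum tick count = 12; winners = [0]; smallest index = 0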